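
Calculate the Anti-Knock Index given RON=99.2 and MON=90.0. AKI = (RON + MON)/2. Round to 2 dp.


AKI = (RON + MON) / 2
AKI = (99.2 + 90.0) / 2
AKI = 189.2 / 2 = 94.60


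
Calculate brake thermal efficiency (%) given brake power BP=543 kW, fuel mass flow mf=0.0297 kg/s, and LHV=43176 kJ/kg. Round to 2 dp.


eta_BTE = (BP / (mf * LHV)) * 100
Denominator = 0.0297 * 43176 = 1282.3272 kW
eta_BTE = (543 / 1282.3272) * 100 = 42.34%


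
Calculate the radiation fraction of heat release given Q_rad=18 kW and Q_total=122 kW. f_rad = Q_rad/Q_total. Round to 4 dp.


f_rad = Q_rad / Q_total
f_rad = 18 / 122 = 0.1475


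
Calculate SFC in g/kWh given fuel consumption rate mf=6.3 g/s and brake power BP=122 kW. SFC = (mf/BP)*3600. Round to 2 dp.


SFC = (mf / BP) * 3600
Rate = 6.3 / 122 = 0.051639 g/(s*kW)
SFC = 0.051639 * 3600 = 185.90 g/kWh


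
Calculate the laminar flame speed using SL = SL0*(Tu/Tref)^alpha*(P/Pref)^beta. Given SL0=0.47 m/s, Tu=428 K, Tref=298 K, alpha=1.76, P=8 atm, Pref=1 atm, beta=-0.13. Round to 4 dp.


SL = SL0 * (Tu/Tref)^alpha * (P/Pref)^beta
T ratio = 428/298 = 1.43624161
(T ratio)^alpha = 1.43624161^1.76 = 1.891126
(P/Pref)^beta = 8^(-0.13) = 0.763130
SL = 0.47 * 1.891126 * 0.763130 = 0.6783 m/s


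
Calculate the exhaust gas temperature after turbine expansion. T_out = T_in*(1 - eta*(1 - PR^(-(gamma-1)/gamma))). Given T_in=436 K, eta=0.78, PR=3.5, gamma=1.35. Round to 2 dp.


T_out = T_in * (1 - eta * (1 - PR^(-(gamma-1)/gamma)))
Exponent = -(1.35-1)/1.35 = -0.25925926
PR^exp = 3.5^(-0.25925926) = 0.72267881
Factor = 1 - 0.78*(1 - 0.72267881) = 0.78368947
T_out = 436 * 0.78368947 = 341.69 K


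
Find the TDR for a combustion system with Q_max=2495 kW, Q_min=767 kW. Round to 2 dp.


TDR = Q_max / Q_min
TDR = 2495 / 767 = 3.25


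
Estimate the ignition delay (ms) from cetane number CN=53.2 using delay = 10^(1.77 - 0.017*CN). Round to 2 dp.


delay = 10^(1.77 - 0.017*CN)
Exponent = 1.77 - 0.017*53.2 = 0.8656
delay = 10^0.8656 = 7.34 ms


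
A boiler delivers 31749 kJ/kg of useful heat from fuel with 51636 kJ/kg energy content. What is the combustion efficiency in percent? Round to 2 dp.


Efficiency = (Q_useful / Q_fuel) * 100
Efficiency = (31749 / 51636) * 100
Efficiency = 0.6149 * 100 = 61.49%


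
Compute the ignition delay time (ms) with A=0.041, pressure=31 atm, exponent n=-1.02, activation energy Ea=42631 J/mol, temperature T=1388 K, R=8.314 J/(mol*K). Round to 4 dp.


tau = A * P^n * exp(Ea/(R*T))
P^n = 31^(-1.02) = 0.03011696
Ea/(R*T) = 42631/(8.314*1388) = 3.694248
exp(Ea/(R*T)) = 40.215315
tau = 0.041 * 0.03011696 * 40.215315 = 0.0497 ms


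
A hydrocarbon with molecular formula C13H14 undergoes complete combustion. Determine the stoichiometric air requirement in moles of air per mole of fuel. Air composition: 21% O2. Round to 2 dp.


Balanced combustion: C13H14 + 16.5 O2 -> 13 CO2 + 7 H2O
O2 needed = C + H/4 = 13 + 14/4 = 16.50 moles
Air moles = O2 / 0.21 = 16.50 / 0.21 = 78.57 moles air


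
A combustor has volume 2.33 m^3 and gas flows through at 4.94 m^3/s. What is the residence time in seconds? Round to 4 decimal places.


tau = V / Q_flow
tau = 2.33 / 4.94 = 0.4717 s


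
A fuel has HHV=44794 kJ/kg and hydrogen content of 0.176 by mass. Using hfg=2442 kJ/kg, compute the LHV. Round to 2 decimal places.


LHV = HHV - hfg * 9 * H
Water correction = 2442 * 9 * 0.176 = 3868.128 kJ/kg
LHV = 44794 - 3868.128 = 40925.87 kJ/kg


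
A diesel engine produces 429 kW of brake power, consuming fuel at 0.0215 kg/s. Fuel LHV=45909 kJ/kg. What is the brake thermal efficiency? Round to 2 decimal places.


eta_BTE = (BP / (mf * LHV)) * 100
Denominator = 0.0215 * 45909 = 987.0435 kW
eta_BTE = (429 / 987.0435) * 100 = 43.46%


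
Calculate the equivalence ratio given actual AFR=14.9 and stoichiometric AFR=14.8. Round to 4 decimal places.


phi = AFR_stoich / AFR_actual
phi = 14.8 / 14.9 = 0.9933


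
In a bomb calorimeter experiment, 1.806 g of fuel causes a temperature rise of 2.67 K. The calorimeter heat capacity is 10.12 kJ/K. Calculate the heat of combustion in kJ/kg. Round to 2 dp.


Hc = C_cal * delta_T / m_fuel
Q_released = 10.12 * 2.67 = 27.0204 kJ
m_fuel = 1.806 g = 1.806/1000 kg = 0.001806 kg
Hc = 27.0204 / 0.001806 = 14961.46 kJ/kg


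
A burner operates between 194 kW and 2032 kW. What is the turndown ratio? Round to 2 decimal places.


TDR = Q_max / Q_min
TDR = 2032 / 194 = 10.47


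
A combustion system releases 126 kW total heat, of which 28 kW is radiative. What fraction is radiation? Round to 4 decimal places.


f_rad = Q_rad / Q_total
f_rad = 28 / 126 = 0.2222


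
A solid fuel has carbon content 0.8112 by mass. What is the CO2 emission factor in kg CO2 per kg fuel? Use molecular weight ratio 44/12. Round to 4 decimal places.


EF = C_frac * (M_CO2 / M_C)
EF = 0.8112 * (44/12)
EF = 0.8112 * 3.666667 = 2.9744 kg_CO2/kg_fuel


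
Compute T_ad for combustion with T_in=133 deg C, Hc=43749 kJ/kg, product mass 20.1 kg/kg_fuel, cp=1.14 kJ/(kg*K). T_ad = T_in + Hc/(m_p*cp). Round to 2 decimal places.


T_ad = T_in + Hc / (m_p * cp)
Denominator = 20.1 * 1.14 = 22.9140
Temperature rise = 43749 / 22.9140 = 1909.27 K
T_ad = 133 + 1909.27 = 2042.27 deg C


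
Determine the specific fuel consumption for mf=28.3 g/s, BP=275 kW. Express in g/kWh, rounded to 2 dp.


SFC = (mf / BP) * 3600
Rate = 28.3 / 275 = 0.102909 g/(s*kW)
SFC = 0.102909 * 3600 = 370.47 g/kWh


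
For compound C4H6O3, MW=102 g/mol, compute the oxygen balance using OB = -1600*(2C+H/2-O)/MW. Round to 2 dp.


OB = -1600 * (2C + H/2 - O) / MW
Inner = 2*4 + 6/2 - 3 = 8.00
OB = -1600 * 8.00 / 102 = -125.49%


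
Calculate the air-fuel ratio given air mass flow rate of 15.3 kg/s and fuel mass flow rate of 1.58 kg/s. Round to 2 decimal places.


AFR = m_air / m_fuel
AFR = 15.3 / 1.58 = 9.68


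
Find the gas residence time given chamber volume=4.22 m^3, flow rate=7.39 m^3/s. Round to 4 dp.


tau = V / Q_flow
tau = 4.22 / 7.39 = 0.5710 s


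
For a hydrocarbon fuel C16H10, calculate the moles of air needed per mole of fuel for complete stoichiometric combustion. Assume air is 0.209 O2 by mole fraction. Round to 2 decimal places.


Balanced combustion: C16H10 + 18.5 O2 -> 16 CO2 + 5 H2O
O2 needed = C + H/4 = 16 + 10/4 = 18.50 moles
Air moles = O2 / 0.209 = 18.50 / 0.209 = 88.52 moles air


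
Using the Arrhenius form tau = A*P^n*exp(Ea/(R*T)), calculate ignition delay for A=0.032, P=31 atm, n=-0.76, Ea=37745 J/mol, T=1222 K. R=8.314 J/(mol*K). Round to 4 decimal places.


tau = A * P^n * exp(Ea/(R*T))
P^n = 31^(-0.76) = 0.07354703
Ea/(R*T) = 37745/(8.314*1222) = 3.715166
exp(Ea/(R*T)) = 41.065396
tau = 0.032 * 0.07354703 * 41.065396 = 0.0966 ms


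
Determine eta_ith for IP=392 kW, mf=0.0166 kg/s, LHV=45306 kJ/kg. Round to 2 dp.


eta_ith = (IP / (mf * LHV)) * 100
Denominator = 0.0166 * 45306 = 752.0796 kW
eta_ith = (392 / 752.0796) * 100 = 52.12%


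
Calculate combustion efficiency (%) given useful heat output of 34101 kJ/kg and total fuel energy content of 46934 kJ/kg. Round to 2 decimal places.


Efficiency = (Q_useful / Q_fuel) * 100
Efficiency = (34101 / 46934) * 100
Efficiency = 0.7266 * 100 = 72.66%


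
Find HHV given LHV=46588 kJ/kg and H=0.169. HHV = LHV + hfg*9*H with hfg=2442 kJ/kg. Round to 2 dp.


HHV = LHV + hfg * 9 * H
Water addition = 2442 * 9 * 0.169 = 3714.282 kJ/kg
HHV = 46588 + 3714.282 = 50302.28 kJ/kg


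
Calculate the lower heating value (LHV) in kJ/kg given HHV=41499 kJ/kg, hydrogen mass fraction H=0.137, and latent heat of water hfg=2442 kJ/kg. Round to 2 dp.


LHV = HHV - hfg * 9 * H
Water correction = 2442 * 9 * 0.137 = 3010.986 kJ/kg
LHV = 41499 - 3010.986 = 38488.01 kJ/kg


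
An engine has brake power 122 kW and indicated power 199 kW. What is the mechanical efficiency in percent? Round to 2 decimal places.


eta_mech = (BP / IP) * 100
Ratio = 122 / 199 = 0.6131
eta_mech = 0.6131 * 100 = 61.31%


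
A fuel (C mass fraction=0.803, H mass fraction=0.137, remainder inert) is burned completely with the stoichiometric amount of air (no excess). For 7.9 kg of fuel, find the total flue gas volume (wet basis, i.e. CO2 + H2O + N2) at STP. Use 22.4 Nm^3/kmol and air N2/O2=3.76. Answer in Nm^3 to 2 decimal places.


Per kg fuel: CO2 = (C/12 kmol)*22.4 = (0.803/12)*22.4 = 1.49893 Nm^3
Per kg fuel: H2O = (H/2 kmol)*22.4 = (0.137/2)*22.4 = 1.53440 Nm^3
O2 needed per kg fuel = C/12 + H/4 = 0.803/12 + 0.137/4 = 0.10116667 kmol
Per kg fuel: N2 = O2*3.76*22.4 = 0.10116667*3.76*22.4 = 8.52066 Nm^3
Total per kg = 1.49893 + 1.53440 + 8.52066 = 11.55399 Nm^3
Total = 11.55399 * 7.9 = 91.28 Nm^3


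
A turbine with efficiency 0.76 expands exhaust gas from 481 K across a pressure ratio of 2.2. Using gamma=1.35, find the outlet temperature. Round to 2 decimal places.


T_out = T_in * (1 - eta * (1 - PR^(-(gamma-1)/gamma)))
Exponent = -(1.35-1)/1.35 = -0.25925926
PR^exp = 2.2^(-0.25925926) = 0.81512413
Factor = 1 - 0.76*(1 - 0.81512413) = 0.85949434
T_out = 481 * 0.85949434 = 413.42 K


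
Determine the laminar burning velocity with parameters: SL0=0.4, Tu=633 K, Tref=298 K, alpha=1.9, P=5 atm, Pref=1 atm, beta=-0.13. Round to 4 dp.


SL = SL0 * (Tu/Tref)^alpha * (P/Pref)^beta
T ratio = 633/298 = 2.12416107
(T ratio)^alpha = 2.12416107^1.9 = 4.184621
(P/Pref)^beta = 5^(-0.13) = 0.811211
SL = 0.4 * 4.184621 * 0.811211 = 1.3578 m/s


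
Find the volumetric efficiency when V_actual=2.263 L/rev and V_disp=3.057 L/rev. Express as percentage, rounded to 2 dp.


eta_v = (V_actual / V_disp) * 100
Ratio = 2.263 / 3.057 = 0.7403
eta_v = 0.7403 * 100 = 74.03%


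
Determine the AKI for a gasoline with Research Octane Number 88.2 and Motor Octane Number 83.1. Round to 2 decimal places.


AKI = (RON + MON) / 2
AKI = (88.2 + 83.1) / 2
AKI = 171.3 / 2 = 85.65


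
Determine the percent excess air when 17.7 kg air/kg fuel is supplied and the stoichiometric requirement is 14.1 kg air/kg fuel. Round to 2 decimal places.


Excess air = actual - stoichiometric = 17.7 - 14.1 = 3.60 kg/kg fuel
Excess air % = (excess / stoich) * 100 = (3.60 / 14.1) * 100 = 25.53%


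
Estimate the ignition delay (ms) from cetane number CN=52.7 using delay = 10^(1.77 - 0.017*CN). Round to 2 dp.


delay = 10^(1.77 - 0.017*CN)
Exponent = 1.77 - 0.017*52.7 = 0.8741
delay = 10^0.8741 = 7.48 ms


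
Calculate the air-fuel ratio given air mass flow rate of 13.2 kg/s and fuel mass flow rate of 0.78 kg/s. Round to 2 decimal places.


AFR = m_air / m_fuel
AFR = 13.2 / 0.78 = 16.92


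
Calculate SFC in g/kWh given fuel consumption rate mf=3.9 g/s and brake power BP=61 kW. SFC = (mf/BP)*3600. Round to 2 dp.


SFC = (mf / BP) * 3600
Rate = 3.9 / 61 = 0.063934 g/(s*kW)
SFC = 0.063934 * 3600 = 230.16 g/kWh


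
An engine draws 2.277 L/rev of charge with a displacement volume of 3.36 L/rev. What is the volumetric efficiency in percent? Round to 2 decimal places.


eta_v = (V_actual / V_disp) * 100
Ratio = 2.277 / 3.36 = 0.6777
eta_v = 0.6777 * 100 = 67.77%


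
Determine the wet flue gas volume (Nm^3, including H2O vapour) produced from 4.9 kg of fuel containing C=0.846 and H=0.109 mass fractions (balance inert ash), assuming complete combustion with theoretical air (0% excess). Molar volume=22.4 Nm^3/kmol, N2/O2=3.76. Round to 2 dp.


Per kg fuel: CO2 = (C/12 kmol)*22.4 = (0.846/12)*22.4 = 1.57920 Nm^3
Per kg fuel: H2O = (H/2 kmol)*22.4 = (0.109/2)*22.4 = 1.22080 Nm^3
O2 needed per kg fuel = C/12 + H/4 = 0.846/12 + 0.109/4 = 0.09775000 kmol
Per kg fuel: N2 = O2*3.76*22.4 = 0.09775000*3.76*22.4 = 8.23290 Nm^3
Total per kg = 1.57920 + 1.22080 + 8.23290 = 11.03290 Nm^3
Total = 11.03290 * 4.9 = 54.06 Nm^3


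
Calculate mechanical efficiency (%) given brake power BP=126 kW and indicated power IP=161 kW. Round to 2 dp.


eta_mech = (BP / IP) * 100
Ratio = 126 / 161 = 0.7826
eta_mech = 0.7826 * 100 = 78.26%


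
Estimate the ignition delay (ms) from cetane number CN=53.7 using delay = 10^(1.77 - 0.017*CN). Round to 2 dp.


delay = 10^(1.77 - 0.017*CN)
Exponent = 1.77 - 0.017*53.7 = 0.8571
delay = 10^0.8571 = 7.20 ms


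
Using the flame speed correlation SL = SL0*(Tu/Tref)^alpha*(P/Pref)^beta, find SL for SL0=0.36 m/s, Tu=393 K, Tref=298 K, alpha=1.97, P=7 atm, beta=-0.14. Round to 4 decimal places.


SL = SL0 * (Tu/Tref)^alpha * (P/Pref)^beta
T ratio = 393/298 = 1.31879195
(T ratio)^alpha = 1.31879195^1.97 = 1.724834
(P/Pref)^beta = 7^(-0.14) = 0.761529
SL = 0.36 * 1.724834 * 0.761529 = 0.4729 m/s


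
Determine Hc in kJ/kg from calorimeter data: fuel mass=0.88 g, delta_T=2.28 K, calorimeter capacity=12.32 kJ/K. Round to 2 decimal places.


Hc = C_cal * delta_T / m_fuel
Q_released = 12.32 * 2.28 = 28.0896 kJ
m_fuel = 0.88 g = 0.88/1000 kg = 0.000880 kg
Hc = 28.0896 / 0.000880 = 31920.00 kJ/kg


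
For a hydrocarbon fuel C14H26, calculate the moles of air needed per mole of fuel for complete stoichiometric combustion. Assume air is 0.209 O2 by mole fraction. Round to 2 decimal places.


Balanced combustion: C14H26 + 20.5 O2 -> 14 CO2 + 13 H2O
O2 needed = C + H/4 = 14 + 26/4 = 20.50 moles
Air moles = O2 / 0.209 = 20.50 / 0.209 = 98.09 moles air


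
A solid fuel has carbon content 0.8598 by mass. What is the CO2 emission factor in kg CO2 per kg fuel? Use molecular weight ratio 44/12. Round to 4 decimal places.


EF = C_frac * (M_CO2 / M_C)
EF = 0.8598 * (44/12)
EF = 0.8598 * 3.666667 = 3.1526 kg_CO2/kg_fuel


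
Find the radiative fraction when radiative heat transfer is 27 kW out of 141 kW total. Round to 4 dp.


f_rad = Q_rad / Q_total
f_rad = 27 / 141 = 0.1915


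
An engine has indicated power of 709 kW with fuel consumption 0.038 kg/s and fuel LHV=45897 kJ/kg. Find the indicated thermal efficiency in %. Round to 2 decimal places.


eta_ith = (IP / (mf * LHV)) * 100
Denominator = 0.038 * 45897 = 1744.0860 kW
eta_ith = (709 / 1744.0860) * 100 = 40.65%


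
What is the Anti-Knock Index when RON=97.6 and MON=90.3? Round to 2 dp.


AKI = (RON + MON) / 2
AKI = (97.6 + 90.3) / 2
AKI = 187.9 / 2 = 93.95


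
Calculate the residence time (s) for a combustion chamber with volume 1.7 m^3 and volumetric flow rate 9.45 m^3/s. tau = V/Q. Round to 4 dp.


tau = V / Q_flow
tau = 1.7 / 9.45 = 0.1799 s


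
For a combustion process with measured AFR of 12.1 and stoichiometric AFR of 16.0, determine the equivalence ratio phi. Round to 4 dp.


phi = AFR_stoich / AFR_actual
phi = 16.0 / 12.1 = 1.3223


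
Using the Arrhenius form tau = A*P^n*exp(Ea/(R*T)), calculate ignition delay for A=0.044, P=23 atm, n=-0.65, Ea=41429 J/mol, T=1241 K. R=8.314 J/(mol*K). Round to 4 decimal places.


tau = A * P^n * exp(Ea/(R*T))
P^n = 23^(-0.65) = 0.13027975
Ea/(R*T) = 41429/(8.314*1241) = 4.015343
exp(Ea/(R*T)) = 55.442308
tau = 0.044 * 0.13027975 * 55.442308 = 0.3178 ms


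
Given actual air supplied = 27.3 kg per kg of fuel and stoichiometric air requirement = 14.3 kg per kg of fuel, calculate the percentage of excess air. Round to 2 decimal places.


Excess air = actual - stoichiometric = 27.3 - 14.3 = 13.00 kg/kg fuel
Excess air % = (excess / stoich) * 100 = (13.00 / 14.3) * 100 = 90.91%


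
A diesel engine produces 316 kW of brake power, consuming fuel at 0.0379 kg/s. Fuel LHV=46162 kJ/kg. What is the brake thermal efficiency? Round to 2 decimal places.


eta_BTE = (BP / (mf * LHV)) * 100
Denominator = 0.0379 * 46162 = 1749.5398 kW
eta_BTE = (316 / 1749.5398) * 100 = 18.06%


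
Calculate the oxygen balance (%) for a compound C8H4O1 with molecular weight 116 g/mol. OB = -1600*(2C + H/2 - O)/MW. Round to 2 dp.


OB = -1600 * (2C + H/2 - O) / MW
Inner = 2*8 + 4/2 - 1 = 17.00
OB = -1600 * 17.00 / 116 = -234.48%


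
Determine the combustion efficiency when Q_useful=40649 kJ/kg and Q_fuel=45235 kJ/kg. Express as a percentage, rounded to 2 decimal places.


Efficiency = (Q_useful / Q_fuel) * 100
Efficiency = (40649 / 45235) * 100
Efficiency = 0.8986 * 100 = 89.86%


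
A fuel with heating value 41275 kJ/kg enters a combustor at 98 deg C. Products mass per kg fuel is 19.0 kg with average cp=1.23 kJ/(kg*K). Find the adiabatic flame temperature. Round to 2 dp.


T_ad = T_in + Hc / (m_p * cp)
Denominator = 19.0 * 1.23 = 23.3700
Temperature rise = 41275 / 23.3700 = 1766.15 K
T_ad = 98 + 1766.15 = 1864.15 deg C


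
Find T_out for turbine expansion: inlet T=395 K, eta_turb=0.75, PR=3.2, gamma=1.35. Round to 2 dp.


T_out = T_in * (1 - eta * (1 - PR^(-(gamma-1)/gamma)))
Exponent = -(1.35-1)/1.35 = -0.25925926
PR^exp = 3.2^(-0.25925926) = 0.73966521
Factor = 1 - 0.75*(1 - 0.73966521) = 0.80474891
T_out = 395 * 0.80474891 = 317.88 K


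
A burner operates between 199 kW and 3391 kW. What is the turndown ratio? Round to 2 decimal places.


TDR = Q_max / Q_min
TDR = 3391 / 199 = 17.04


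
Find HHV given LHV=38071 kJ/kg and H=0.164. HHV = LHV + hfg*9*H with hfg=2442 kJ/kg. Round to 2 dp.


HHV = LHV + hfg * 9 * H
Water addition = 2442 * 9 * 0.164 = 3604.392 kJ/kg
HHV = 38071 + 3604.392 = 41675.39 kJ/kg


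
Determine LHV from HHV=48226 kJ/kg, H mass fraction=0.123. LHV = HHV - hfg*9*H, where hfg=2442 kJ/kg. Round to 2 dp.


LHV = HHV - hfg * 9 * H
Water correction = 2442 * 9 * 0.123 = 2703.294 kJ/kg
LHV = 48226 - 2703.294 = 45522.71 kJ/kg


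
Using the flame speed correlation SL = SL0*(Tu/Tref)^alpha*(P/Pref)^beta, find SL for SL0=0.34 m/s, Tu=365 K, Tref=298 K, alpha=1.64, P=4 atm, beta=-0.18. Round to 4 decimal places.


SL = SL0 * (Tu/Tref)^alpha * (P/Pref)^beta
T ratio = 365/298 = 1.22483221
(T ratio)^alpha = 1.22483221^1.64 = 1.394587
(P/Pref)^beta = 4^(-0.18) = 0.779165
SL = 0.34 * 1.394587 * 0.779165 = 0.3694 m/s


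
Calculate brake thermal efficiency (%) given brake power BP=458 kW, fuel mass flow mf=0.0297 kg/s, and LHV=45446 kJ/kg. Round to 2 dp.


eta_BTE = (BP / (mf * LHV)) * 100
Denominator = 0.0297 * 45446 = 1349.7462 kW
eta_BTE = (458 / 1349.7462) * 100 = 33.93%


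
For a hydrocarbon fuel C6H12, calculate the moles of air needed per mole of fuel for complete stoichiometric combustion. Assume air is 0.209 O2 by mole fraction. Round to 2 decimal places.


Balanced combustion: C6H12 + 9 O2 -> 6 CO2 + 6 H2O
O2 needed = C + H/4 = 6 + 12/4 = 9.00 moles
Air moles = O2 / 0.209 = 9.00 / 0.209 = 43.06 moles air


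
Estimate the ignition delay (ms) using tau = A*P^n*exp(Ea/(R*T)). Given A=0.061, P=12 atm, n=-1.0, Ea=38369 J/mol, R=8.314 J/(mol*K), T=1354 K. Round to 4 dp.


tau = A * P^n * exp(Ea/(R*T))
P^n = 12^(-1.0) = 0.08333333
Ea/(R*T) = 38369/(8.314*1354) = 3.408410
exp(Ea/(R*T)) = 30.217152
tau = 0.061 * 0.08333333 * 30.217152 = 0.1536 ms


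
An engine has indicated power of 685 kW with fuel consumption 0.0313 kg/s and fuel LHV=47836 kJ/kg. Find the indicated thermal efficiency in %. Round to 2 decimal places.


eta_ith = (IP / (mf * LHV)) * 100
Denominator = 0.0313 * 47836 = 1497.2668 kW
eta_ith = (685 / 1497.2668) * 100 = 45.75%


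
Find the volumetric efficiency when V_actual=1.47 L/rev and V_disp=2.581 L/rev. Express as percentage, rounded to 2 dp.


eta_v = (V_actual / V_disp) * 100
Ratio = 1.47 / 2.581 = 0.5695
eta_v = 0.5695 * 100 = 56.95%


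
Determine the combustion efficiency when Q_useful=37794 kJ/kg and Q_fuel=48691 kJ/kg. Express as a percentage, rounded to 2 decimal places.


Efficiency = (Q_useful / Q_fuel) * 100
Efficiency = (37794 / 48691) * 100
Efficiency = 0.7762 * 100 = 77.62%


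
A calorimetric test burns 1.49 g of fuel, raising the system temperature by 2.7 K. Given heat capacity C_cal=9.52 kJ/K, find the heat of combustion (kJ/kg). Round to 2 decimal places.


Hc = C_cal * delta_T / m_fuel
Q_released = 9.52 * 2.7 = 25.7040 kJ
m_fuel = 1.49 g = 1.49/1000 kg = 0.001490 kg
Hc = 25.7040 / 0.001490 = 17251.01 kJ/kg


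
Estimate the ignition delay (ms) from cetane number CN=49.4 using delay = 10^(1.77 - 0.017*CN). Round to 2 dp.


delay = 10^(1.77 - 0.017*CN)
Exponent = 1.77 - 0.017*49.4 = 0.9302
delay = 10^0.9302 = 8.52 ms


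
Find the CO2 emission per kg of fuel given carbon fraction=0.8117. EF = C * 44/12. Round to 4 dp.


EF = C_frac * (M_CO2 / M_C)
EF = 0.8117 * (44/12)
EF = 0.8117 * 3.666667 = 2.9762 kg_CO2/kg_fuel


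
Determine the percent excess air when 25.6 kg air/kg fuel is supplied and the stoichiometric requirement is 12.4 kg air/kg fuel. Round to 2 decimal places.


Excess air = actual - stoichiometric = 25.6 - 12.4 = 13.20 kg/kg fuel
Excess air % = (excess / stoich) * 100 = (13.20 / 12.4) * 100 = 106.45%


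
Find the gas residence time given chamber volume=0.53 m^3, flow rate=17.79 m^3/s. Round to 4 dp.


tau = V / Q_flow
tau = 0.53 / 17.79 = 0.0298 s


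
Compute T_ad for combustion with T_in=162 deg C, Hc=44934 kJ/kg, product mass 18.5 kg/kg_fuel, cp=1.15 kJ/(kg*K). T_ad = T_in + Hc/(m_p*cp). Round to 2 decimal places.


T_ad = T_in + Hc / (m_p * cp)
Denominator = 18.5 * 1.15 = 21.2750
Temperature rise = 44934 / 21.2750 = 2112.06 K
T_ad = 162 + 2112.06 = 2274.06 deg C


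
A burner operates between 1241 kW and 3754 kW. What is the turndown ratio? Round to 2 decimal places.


TDR = Q_max / Q_min
TDR = 3754 / 1241 = 3.02


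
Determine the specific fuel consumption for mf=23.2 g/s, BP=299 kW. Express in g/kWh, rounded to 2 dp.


SFC = (mf / BP) * 3600
Rate = 23.2 / 299 = 0.077592 g/(s*kW)
SFC = 0.077592 * 3600 = 279.33 g/kWh


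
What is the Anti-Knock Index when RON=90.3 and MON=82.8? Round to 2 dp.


AKI = (RON + MON) / 2
AKI = (90.3 + 82.8) / 2
AKI = 173.1 / 2 = 86.55


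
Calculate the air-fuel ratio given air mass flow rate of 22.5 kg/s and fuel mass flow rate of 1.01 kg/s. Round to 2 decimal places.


AFR = m_air / m_fuel
AFR = 22.5 / 1.01 = 22.28


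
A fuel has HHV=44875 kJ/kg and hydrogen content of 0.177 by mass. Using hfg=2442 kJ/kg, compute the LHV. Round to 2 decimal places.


LHV = HHV - hfg * 9 * H
Water correction = 2442 * 9 * 0.177 = 3890.106 kJ/kg
LHV = 44875 - 3890.106 = 40984.89 kJ/kg


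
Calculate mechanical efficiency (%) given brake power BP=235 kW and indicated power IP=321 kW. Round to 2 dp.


eta_mech = (BP / IP) * 100
Ratio = 235 / 321 = 0.7321
eta_mech = 0.7321 * 100 = 73.21%


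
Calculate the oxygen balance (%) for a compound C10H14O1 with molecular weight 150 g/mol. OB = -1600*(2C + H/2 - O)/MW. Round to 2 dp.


OB = -1600 * (2C + H/2 - O) / MW
Inner = 2*10 + 14/2 - 1 = 26.00
OB = -1600 * 26.00 / 150 = -277.33%


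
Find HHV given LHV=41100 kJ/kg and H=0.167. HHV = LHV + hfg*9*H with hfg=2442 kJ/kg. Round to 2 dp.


HHV = LHV + hfg * 9 * H
Water addition = 2442 * 9 * 0.167 = 3670.326 kJ/kg
HHV = 41100 + 3670.326 = 44770.33 kJ/kg


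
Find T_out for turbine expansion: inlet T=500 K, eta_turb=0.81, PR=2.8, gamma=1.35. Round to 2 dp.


T_out = T_in * (1 - eta * (1 - PR^(-(gamma-1)/gamma)))
Exponent = -(1.35-1)/1.35 = -0.25925926
PR^exp = 2.8^(-0.25925926) = 0.76572026
Factor = 1 - 0.81*(1 - 0.76572026) = 0.81023341
T_out = 500 * 0.81023341 = 405.12 K


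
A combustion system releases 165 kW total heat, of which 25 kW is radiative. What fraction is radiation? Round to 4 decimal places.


f_rad = Q_rad / Q_total
f_rad = 25 / 165 = 0.1515


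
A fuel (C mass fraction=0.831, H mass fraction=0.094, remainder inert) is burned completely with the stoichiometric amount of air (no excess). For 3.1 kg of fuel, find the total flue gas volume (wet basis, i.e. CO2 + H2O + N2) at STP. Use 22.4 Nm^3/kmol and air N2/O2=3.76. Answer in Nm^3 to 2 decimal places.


Per kg fuel: CO2 = (C/12 kmol)*22.4 = (0.831/12)*22.4 = 1.55120 Nm^3
Per kg fuel: H2O = (H/2 kmol)*22.4 = (0.094/2)*22.4 = 1.05280 Nm^3
O2 needed per kg fuel = C/12 + H/4 = 0.831/12 + 0.094/4 = 0.09275000 kmol
Per kg fuel: N2 = O2*3.76*22.4 = 0.09275000*3.76*22.4 = 7.81178 Nm^3
Total per kg = 1.55120 + 1.05280 + 7.81178 = 10.41578 Nm^3
Total = 10.41578 * 3.1 = 32.29 Nm^3


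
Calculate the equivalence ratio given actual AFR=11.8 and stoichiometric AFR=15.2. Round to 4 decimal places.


phi = AFR_stoich / AFR_actual
phi = 15.2 / 11.8 = 1.2881


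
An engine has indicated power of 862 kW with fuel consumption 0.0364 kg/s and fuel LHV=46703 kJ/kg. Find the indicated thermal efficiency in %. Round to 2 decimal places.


eta_ith = (IP / (mf * LHV)) * 100
Denominator = 0.0364 * 46703 = 1699.9892 kW
eta_ith = (862 / 1699.9892) * 100 = 50.71%


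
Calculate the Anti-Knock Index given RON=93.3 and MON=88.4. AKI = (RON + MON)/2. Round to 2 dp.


AKI = (RON + MON) / 2
AKI = (93.3 + 88.4) / 2
AKI = 181.7 / 2 = 90.85


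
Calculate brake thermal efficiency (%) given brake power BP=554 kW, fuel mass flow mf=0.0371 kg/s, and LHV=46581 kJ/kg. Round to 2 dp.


eta_BTE = (BP / (mf * LHV)) * 100
Denominator = 0.0371 * 46581 = 1728.1551 kW
eta_BTE = (554 / 1728.1551) * 100 = 32.06%


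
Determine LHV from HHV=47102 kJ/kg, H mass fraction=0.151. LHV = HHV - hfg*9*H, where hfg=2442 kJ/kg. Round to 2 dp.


LHV = HHV - hfg * 9 * H
Water correction = 2442 * 9 * 0.151 = 3318.678 kJ/kg
LHV = 47102 - 3318.678 = 43783.32 kJ/kg


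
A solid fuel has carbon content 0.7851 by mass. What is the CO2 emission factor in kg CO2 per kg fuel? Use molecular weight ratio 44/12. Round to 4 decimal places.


EF = C_frac * (M_CO2 / M_C)
EF = 0.7851 * (44/12)
EF = 0.7851 * 3.666667 = 2.8787 kg_CO2/kg_fuel


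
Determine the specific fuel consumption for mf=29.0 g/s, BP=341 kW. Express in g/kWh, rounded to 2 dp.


SFC = (mf / BP) * 3600
Rate = 29.0 / 341 = 0.085044 g/(s*kW)
SFC = 0.085044 * 3600 = 306.16 g/kWh


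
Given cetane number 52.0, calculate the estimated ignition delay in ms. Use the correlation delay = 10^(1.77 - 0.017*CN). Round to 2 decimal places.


delay = 10^(1.77 - 0.017*CN)
Exponent = 1.77 - 0.017*52.0 = 0.8860
delay = 10^0.8860 = 7.69 ms


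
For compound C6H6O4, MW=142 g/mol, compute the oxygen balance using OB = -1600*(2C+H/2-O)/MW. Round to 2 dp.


OB = -1600 * (2C + H/2 - O) / MW
Inner = 2*6 + 6/2 - 4 = 11.00
OB = -1600 * 11.00 / 142 = -123.94%


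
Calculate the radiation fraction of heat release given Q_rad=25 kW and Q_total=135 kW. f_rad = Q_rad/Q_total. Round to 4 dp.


f_rad = Q_rad / Q_total
f_rad = 25 / 135 = 0.1852


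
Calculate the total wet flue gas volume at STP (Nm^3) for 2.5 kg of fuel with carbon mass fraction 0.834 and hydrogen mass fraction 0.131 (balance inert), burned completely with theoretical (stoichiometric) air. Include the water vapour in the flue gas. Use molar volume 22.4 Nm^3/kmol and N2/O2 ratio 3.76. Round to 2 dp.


Per kg fuel: CO2 = (C/12 kmol)*22.4 = (0.834/12)*22.4 = 1.55680 Nm^3
Per kg fuel: H2O = (H/2 kmol)*22.4 = (0.131/2)*22.4 = 1.46720 Nm^3
O2 needed per kg fuel = C/12 + H/4 = 0.834/12 + 0.131/4 = 0.10225000 kmol
Per kg fuel: N2 = O2*3.76*22.4 = 0.10225000*3.76*22.4 = 8.61190 Nm^3
Total per kg = 1.55680 + 1.46720 + 8.61190 = 11.63590 Nm^3
Total = 11.63590 * 2.5 = 29.09 Nm^3


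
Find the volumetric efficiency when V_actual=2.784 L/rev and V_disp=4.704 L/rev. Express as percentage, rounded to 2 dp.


eta_v = (V_actual / V_disp) * 100
Ratio = 2.784 / 4.704 = 0.5918
eta_v = 0.5918 * 100 = 59.18%


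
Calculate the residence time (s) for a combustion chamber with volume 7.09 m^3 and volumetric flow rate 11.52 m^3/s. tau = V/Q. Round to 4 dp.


tau = V / Q_flow
tau = 7.09 / 11.52 = 0.6155 s


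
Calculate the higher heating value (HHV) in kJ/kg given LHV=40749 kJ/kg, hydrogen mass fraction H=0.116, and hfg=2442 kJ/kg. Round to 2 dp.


HHV = LHV + hfg * 9 * H
Water addition = 2442 * 9 * 0.116 = 2549.448 kJ/kg
HHV = 40749 + 2549.448 = 43298.45 kJ/kg


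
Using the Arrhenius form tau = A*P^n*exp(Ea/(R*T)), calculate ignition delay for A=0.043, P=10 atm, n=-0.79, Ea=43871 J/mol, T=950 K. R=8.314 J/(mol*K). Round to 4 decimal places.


tau = A * P^n * exp(Ea/(R*T))
P^n = 10^(-0.79) = 0.16218101
Ea/(R*T) = 43871/(8.314*950) = 5.554486
exp(Ea/(R*T)) = 258.394221
tau = 0.043 * 0.16218101 * 258.394221 = 1.8020 ms


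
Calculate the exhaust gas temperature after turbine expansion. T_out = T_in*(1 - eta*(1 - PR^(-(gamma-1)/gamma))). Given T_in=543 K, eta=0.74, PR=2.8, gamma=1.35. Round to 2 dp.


T_out = T_in * (1 - eta * (1 - PR^(-(gamma-1)/gamma)))
Exponent = -(1.35-1)/1.35 = -0.25925926
PR^exp = 2.8^(-0.25925926) = 0.76572026
Factor = 1 - 0.74*(1 - 0.76572026) = 0.82663299
T_out = 543 * 0.82663299 = 448.86 K


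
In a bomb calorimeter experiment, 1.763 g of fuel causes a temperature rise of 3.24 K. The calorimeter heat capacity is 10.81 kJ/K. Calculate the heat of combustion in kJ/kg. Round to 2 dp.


Hc = C_cal * delta_T / m_fuel
Q_released = 10.81 * 3.24 = 35.0244 kJ
m_fuel = 1.763 g = 1.763/1000 kg = 0.001763 kg
Hc = 35.0244 / 0.001763 = 19866.36 kJ/kg


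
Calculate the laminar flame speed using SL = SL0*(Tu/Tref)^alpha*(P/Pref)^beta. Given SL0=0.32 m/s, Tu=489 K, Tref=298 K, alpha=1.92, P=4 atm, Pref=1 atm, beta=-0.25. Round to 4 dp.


SL = SL0 * (Tu/Tref)^alpha * (P/Pref)^beta
T ratio = 489/298 = 1.64093960
(T ratio)^alpha = 1.64093960^1.92 = 2.588081
(P/Pref)^beta = 4^(-0.25) = 0.707107
SL = 0.32 * 2.588081 * 0.707107 = 0.5856 m/s


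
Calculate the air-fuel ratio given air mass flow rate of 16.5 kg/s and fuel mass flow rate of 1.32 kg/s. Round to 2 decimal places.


AFR = m_air / m_fuel
AFR = 16.5 / 1.32 = 12.50


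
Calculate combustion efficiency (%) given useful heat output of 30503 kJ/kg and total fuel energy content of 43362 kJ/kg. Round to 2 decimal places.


Efficiency = (Q_useful / Q_fuel) * 100
Efficiency = (30503 / 43362) * 100
Efficiency = 0.7035 * 100 = 70.35%


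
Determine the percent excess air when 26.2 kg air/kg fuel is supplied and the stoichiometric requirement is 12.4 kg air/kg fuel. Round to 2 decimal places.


Excess air = actual - stoichiometric = 26.2 - 12.4 = 13.80 kg/kg fuel
Excess air % = (excess / stoich) * 100 = (13.80 / 12.4) * 100 = 111.29%


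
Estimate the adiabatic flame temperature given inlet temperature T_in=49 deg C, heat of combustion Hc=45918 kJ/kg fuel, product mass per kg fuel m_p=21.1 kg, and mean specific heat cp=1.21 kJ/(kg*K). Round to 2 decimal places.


T_ad = T_in + Hc / (m_p * cp)
Denominator = 21.1 * 1.21 = 25.5310
Temperature rise = 45918 / 25.5310 = 1798.52 K
T_ad = 49 + 1798.52 = 1847.52 deg C


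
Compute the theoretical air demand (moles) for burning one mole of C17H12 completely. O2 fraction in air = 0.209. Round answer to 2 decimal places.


Balanced combustion: C17H12 + 20 O2 -> 17 CO2 + 6 H2O
O2 needed = C + H/4 = 17 + 12/4 = 20.00 moles
Air moles = O2 / 0.209 = 20.00 / 0.209 = 95.69 moles air


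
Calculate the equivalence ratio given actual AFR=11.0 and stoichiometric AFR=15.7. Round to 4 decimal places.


phi = AFR_stoich / AFR_actual
phi = 15.7 / 11.0 = 1.4273


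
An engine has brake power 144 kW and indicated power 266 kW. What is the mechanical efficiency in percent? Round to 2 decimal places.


eta_mech = (BP / IP) * 100
Ratio = 144 / 266 = 0.5414
eta_mech = 0.5414 * 100 = 54.14%


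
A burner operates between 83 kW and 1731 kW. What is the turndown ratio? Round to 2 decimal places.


TDR = Q_max / Q_min
TDR = 1731 / 83 = 20.86


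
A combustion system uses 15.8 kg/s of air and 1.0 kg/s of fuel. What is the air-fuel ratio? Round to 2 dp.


AFR = m_air / m_fuel
AFR = 15.8 / 1.0 = 15.80


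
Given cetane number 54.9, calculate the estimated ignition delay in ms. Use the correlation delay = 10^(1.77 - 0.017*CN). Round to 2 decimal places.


delay = 10^(1.77 - 0.017*CN)
Exponent = 1.77 - 0.017*54.9 = 0.8367
delay = 10^0.8367 = 6.87 ms


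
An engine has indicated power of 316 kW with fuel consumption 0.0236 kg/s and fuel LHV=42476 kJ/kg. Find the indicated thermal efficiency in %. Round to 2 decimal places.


eta_ith = (IP / (mf * LHV)) * 100
Denominator = 0.0236 * 42476 = 1002.4336 kW
eta_ith = (316 / 1002.4336) * 100 = 31.52%


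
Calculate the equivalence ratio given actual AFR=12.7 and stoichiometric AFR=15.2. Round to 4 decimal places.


phi = AFR_stoich / AFR_actual
phi = 15.2 / 12.7 = 1.1969


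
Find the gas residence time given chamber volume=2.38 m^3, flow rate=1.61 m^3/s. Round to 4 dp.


tau = V / Q_flow
tau = 2.38 / 1.61 = 1.4783 s


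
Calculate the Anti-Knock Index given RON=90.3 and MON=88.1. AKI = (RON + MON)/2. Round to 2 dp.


AKI = (RON + MON) / 2
AKI = (90.3 + 88.1) / 2
AKI = 178.4 / 2 = 89.20


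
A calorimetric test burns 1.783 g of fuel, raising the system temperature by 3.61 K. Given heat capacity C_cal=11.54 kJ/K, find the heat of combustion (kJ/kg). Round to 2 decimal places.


Hc = C_cal * delta_T / m_fuel
Q_released = 11.54 * 3.61 = 41.6594 kJ
m_fuel = 1.783 g = 1.783/1000 kg = 0.001783 kg
Hc = 41.6594 / 0.001783 = 23364.78 kJ/kg


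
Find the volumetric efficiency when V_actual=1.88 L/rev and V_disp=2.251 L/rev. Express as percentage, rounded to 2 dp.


eta_v = (V_actual / V_disp) * 100
Ratio = 1.88 / 2.251 = 0.8352
eta_v = 0.8352 * 100 = 83.52%


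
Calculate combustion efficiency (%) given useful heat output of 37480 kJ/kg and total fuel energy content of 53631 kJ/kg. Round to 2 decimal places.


Efficiency = (Q_useful / Q_fuel) * 100
Efficiency = (37480 / 53631) * 100
Efficiency = 0.6988 * 100 = 69.88%


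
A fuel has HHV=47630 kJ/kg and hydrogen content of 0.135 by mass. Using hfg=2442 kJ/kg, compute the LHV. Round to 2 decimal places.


LHV = HHV - hfg * 9 * H
Water correction = 2442 * 9 * 0.135 = 2967.030 kJ/kg
LHV = 47630 - 2967.030 = 44662.97 kJ/kg


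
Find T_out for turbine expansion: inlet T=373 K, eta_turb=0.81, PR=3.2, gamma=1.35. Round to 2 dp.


T_out = T_in * (1 - eta * (1 - PR^(-(gamma-1)/gamma)))
Exponent = -(1.35-1)/1.35 = -0.25925926
PR^exp = 3.2^(-0.25925926) = 0.73966521
Factor = 1 - 0.81*(1 - 0.73966521) = 0.78912882
T_out = 373 * 0.78912882 = 294.35 K


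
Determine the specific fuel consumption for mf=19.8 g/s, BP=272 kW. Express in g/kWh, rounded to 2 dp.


SFC = (mf / BP) * 3600
Rate = 19.8 / 272 = 0.072794 g/(s*kW)
SFC = 0.072794 * 3600 = 262.06 g/kWh


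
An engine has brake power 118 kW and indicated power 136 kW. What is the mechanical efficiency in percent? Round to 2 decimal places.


eta_mech = (BP / IP) * 100
Ratio = 118 / 136 = 0.8676
eta_mech = 0.8676 * 100 = 86.76%


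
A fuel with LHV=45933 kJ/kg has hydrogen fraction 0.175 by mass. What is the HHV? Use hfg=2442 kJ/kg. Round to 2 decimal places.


HHV = LHV + hfg * 9 * H
Water addition = 2442 * 9 * 0.175 = 3846.150 kJ/kg
HHV = 45933 + 3846.150 = 49779.15 kJ/kg


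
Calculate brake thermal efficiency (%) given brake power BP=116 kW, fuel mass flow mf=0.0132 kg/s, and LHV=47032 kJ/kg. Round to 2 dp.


eta_BTE = (BP / (mf * LHV)) * 100
Denominator = 0.0132 * 47032 = 620.8224 kW
eta_BTE = (116 / 620.8224) * 100 = 18.68%


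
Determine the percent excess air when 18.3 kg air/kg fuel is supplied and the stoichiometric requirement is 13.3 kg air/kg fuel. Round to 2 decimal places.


Excess air = actual - stoichiometric = 18.3 - 13.3 = 5.00 kg/kg fuel
Excess air % = (excess / stoich) * 100 = (5.00 / 13.3) * 100 = 37.59%


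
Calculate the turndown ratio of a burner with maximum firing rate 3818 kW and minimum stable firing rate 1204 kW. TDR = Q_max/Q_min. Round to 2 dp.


TDR = Q_max / Q_min
TDR = 3818 / 1204 = 3.17


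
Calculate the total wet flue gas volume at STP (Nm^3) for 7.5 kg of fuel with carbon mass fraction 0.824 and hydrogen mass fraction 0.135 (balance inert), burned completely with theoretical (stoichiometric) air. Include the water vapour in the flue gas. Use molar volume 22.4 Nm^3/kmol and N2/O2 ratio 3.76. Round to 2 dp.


Per kg fuel: CO2 = (C/12 kmol)*22.4 = (0.824/12)*22.4 = 1.53813 Nm^3
Per kg fuel: H2O = (H/2 kmol)*22.4 = (0.135/2)*22.4 = 1.51200 Nm^3
O2 needed per kg fuel = C/12 + H/4 = 0.824/12 + 0.135/4 = 0.10241667 kmol
Per kg fuel: N2 = O2*3.76*22.4 = 0.10241667*3.76*22.4 = 8.62594 Nm^3
Total per kg = 1.53813 + 1.51200 + 8.62594 = 11.67607 Nm^3
Total = 11.67607 * 7.5 = 87.57 Nm^3


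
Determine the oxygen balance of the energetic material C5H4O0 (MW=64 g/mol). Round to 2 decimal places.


OB = -1600 * (2C + H/2 - O) / MW
Inner = 2*5 + 4/2 - 0 = 12.00
OB = -1600 * 12.00 / 64 = -300.00%


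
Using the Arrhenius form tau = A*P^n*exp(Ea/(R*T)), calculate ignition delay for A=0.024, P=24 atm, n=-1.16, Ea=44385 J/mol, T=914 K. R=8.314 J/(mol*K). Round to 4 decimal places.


tau = A * P^n * exp(Ea/(R*T))
P^n = 24^(-1.16) = 0.02505849
Ea/(R*T) = 44385/(8.314*914) = 5.840903
exp(Ea/(R*T)) = 344.089980
tau = 0.024 * 0.02505849 * 344.089980 = 0.2069 ms


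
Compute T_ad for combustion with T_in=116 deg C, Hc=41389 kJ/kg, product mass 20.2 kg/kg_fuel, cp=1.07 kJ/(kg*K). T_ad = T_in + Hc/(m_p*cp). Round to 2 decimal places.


T_ad = T_in + Hc / (m_p * cp)
Denominator = 20.2 * 1.07 = 21.6140
Temperature rise = 41389 / 21.6140 = 1914.92 K
T_ad = 116 + 1914.92 = 2030.92 deg C


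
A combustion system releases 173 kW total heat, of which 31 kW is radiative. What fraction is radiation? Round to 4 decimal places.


f_rad = Q_rad / Q_total
f_rad = 31 / 173 = 0.1792


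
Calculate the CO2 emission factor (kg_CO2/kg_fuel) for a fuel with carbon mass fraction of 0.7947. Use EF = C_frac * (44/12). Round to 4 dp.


EF = C_frac * (M_CO2 / M_C)
EF = 0.7947 * (44/12)
EF = 0.7947 * 3.666667 = 2.9139 kg_CO2/kg_fuel


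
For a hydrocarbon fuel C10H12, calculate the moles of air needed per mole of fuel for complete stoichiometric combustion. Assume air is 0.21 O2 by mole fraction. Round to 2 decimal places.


Balanced combustion: C10H12 + 13 O2 -> 10 CO2 + 6 H2O
O2 needed = C + H/4 = 10 + 12/4 = 13.00 moles
Air moles = O2 / 0.21 = 13.00 / 0.21 = 61.90 moles air


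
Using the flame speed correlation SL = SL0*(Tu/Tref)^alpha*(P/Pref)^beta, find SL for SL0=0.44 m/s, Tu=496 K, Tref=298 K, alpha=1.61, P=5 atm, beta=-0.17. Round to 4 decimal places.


SL = SL0 * (Tu/Tref)^alpha * (P/Pref)^beta
T ratio = 496/298 = 1.66442953
(T ratio)^alpha = 1.66442953^1.61 = 2.271106
(P/Pref)^beta = 5^(-0.17) = 0.760633
SL = 0.44 * 2.271106 * 0.760633 = 0.7601 m/s


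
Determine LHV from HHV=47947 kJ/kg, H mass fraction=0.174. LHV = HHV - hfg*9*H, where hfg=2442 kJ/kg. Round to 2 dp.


LHV = HHV - hfg * 9 * H
Water correction = 2442 * 9 * 0.174 = 3824.172 kJ/kg
LHV = 47947 - 3824.172 = 44122.83 kJ/kg


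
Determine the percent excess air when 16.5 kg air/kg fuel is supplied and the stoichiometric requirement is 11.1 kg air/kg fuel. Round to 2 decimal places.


Excess air = actual - stoichiometric = 16.5 - 11.1 = 5.40 kg/kg fuel
Excess air % = (excess / stoich) * 100 = (5.40 / 11.1) * 100 = 48.65%


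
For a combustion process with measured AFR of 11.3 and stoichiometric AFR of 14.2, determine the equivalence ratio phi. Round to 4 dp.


phi = AFR_stoich / AFR_actual
phi = 14.2 / 11.3 = 1.2566


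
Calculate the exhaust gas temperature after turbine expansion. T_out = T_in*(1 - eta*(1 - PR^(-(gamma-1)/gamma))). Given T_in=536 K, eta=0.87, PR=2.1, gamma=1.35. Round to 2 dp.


T_out = T_in * (1 - eta * (1 - PR^(-(gamma-1)/gamma)))
Exponent = -(1.35-1)/1.35 = -0.25925926
PR^exp = 2.1^(-0.25925926) = 0.82501466
Factor = 1 - 0.87*(1 - 0.82501466) = 0.84776275
T_out = 536 * 0.84776275 = 454.40 K


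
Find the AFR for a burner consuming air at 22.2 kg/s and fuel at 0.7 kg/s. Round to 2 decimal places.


AFR = m_air / m_fuel
AFR = 22.2 / 0.7 = 31.71


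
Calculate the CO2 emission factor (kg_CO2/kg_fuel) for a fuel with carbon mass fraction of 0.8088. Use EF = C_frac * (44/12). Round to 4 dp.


EF = C_frac * (M_CO2 / M_C)
EF = 0.8088 * (44/12)
EF = 0.8088 * 3.666667 = 2.9656 kg_CO2/kg_fuel
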